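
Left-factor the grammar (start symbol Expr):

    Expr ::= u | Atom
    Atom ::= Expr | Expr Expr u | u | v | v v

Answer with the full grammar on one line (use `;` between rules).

Atom has alternatives sharing prefix 'Expr': factor to Atom → Expr Atom1 with Atom1 → ε | Expr u.
Atom has alternatives sharing prefix 'v': factor to Atom → v Atom2 with Atom2 → ε | v.

Expr ::= u | Atom; Atom ::= u | Expr Atom1 | v Atom2; Atom1 ::= ε | Expr u; Atom2 ::= ε | v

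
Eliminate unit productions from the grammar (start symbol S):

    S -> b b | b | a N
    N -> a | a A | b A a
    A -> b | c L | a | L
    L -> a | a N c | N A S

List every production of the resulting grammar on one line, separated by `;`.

Unit pairs: A ⇒* {L}.
For every A with A ⇒* B via unit rules, add B's non-unit alternatives to A; then delete every rule of the form X → Y.

S -> b b | b | a N; N -> a | a A | b A a; A -> a | a N c | N A S | b | c L; L -> a | a N c | N A S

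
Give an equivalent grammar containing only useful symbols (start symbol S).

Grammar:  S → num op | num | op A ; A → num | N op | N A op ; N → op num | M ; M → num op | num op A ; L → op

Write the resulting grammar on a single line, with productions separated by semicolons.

Generating nonterminals: {A, L, M, N, S}.
Reachable from S after that: {A, M, N, S}.
Removed useless symbols: {L} and every production mentioning them.

S → num op | num | op A; A → num | N op | N A op; N → op num | M; M → num op | num op A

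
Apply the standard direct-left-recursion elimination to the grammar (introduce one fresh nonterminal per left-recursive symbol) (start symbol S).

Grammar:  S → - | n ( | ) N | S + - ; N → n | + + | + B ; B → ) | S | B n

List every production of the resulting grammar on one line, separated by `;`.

Left recursion appears on S, B.
For S: α = {+ -}, β = {-, n (, ) N}. Rewrite as S → β S' and S' → α S' | ε.
For B: α = {n}, β = {), S}. Rewrite as B → β B' and B' → α B' | ε.

S → - S' | n ( S' | ) N S'; N → n | + + | + B; B → ) B' | S B'; S' → + - S' | ε; B' → n B' | ε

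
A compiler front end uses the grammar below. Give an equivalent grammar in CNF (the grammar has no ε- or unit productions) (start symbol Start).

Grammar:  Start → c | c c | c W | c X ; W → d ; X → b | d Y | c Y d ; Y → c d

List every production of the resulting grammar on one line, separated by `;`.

Introduce a nonterminal for each terminal appearing in a rule of length ≥ 2: X1 → c, X2 → d.
Binarize each right-hand side of length ≥ 3 by chaining fresh nonterminals (Y1, Y2, …): affected rules were X → X1 Y X2.

Start → c | X1 X1 | X1 W | X1 X; W → d; X → b | X2 Y | X1 Y1; Y → X1 X2; X1 → c; X2 → d; Y1 → Y X2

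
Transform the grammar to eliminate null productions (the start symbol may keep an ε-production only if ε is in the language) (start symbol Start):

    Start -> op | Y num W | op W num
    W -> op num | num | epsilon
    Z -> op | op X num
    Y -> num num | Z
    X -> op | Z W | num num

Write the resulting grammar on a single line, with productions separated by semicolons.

Start -> op | Y num W | Y num | op W num | op num; W -> op num | num; Z -> op | op X num; Y -> num num | Z; X -> op | Z W | Z | num num

Nullable set = {W}.
ε ∉ L(G), so no ε-production is kept.
For each production, add variants omitting each subset of nullable occurrences: Start → Y num W gives Y num W | Y num. Start → op W num gives op W num | op num. X → Z W gives Z W | Z.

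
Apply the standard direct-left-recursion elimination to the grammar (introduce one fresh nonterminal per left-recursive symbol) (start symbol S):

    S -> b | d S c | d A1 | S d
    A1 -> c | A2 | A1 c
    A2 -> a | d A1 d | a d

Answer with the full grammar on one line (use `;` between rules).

S -> b S' | d S c S' | d A1 S'; A1 -> c A1' | A2 A1'; A2 -> a | d A1 d | a d; S' -> d S' | ε; A1' -> c A1' | ε

S, A1 are directly left-recursive.
For S: α = {d}, β = {b, d S c, d A1}. Rewrite as S → β S' and S' → α S' | ε.
For A1: α = {c}, β = {c, A2}. Rewrite as A1 → β A1' and A1' → α A1' | ε.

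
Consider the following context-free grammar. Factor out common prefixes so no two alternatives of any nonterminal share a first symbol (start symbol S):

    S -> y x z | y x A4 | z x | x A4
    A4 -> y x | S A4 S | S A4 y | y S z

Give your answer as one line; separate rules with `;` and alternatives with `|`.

S -> z x | x A4 | y x S'; A4 -> S A4 A4' | y A4''; S' -> z | A4; A4' -> S | y; A4'' -> x | S z

S has alternatives sharing prefix 'y x': factor to S → y x S' with S' → z | A4.
A4 has alternatives sharing prefix 'S A4': factor to A4 → S A4 A4' with A4' → S | y.
A4 has alternatives sharing prefix 'y': factor to A4 → y A4'' with A4'' → x | S z.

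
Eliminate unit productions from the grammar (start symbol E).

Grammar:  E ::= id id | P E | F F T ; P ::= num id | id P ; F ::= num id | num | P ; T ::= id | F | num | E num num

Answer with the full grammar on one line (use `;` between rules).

E ::= id id | P E | F F T; P ::= num id | id P; F ::= num id | num | id P; T ::= num id | num | id P | id | E num num

Unit pairs: F ⇒* {P}; T ⇒* {F, P}.
Replace each nonterminal's rules with the union of the non-unit rules of every nonterminal it unit-derives.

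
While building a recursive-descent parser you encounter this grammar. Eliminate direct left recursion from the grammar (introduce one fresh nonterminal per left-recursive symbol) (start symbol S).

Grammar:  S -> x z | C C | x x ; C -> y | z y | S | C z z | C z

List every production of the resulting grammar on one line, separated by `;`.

S -> x z | C C | x x; C -> y C' | z y C' | S C'; C' -> z z C' | z C' | ε

Left recursion appears on C.
For C: α = {z z, z}, β = {y, z y, S}. Rewrite as C → β C' and C' → α C' | ε.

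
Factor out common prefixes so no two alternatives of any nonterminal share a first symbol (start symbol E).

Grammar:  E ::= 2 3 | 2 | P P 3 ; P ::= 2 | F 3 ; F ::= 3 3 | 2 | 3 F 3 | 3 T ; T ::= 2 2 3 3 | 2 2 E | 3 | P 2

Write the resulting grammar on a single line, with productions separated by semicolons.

E has alternatives sharing prefix '2': factor to E → 2 E' with E' → 3 | ε.
F has alternatives sharing prefix '3': factor to F → 3 F' with F' → 3 | F 3 | T.
T has alternatives sharing prefix '2 2': factor to T → 2 2 T' with T' → 3 3 | E.

E ::= P P 3 | 2 E'; P ::= 2 | F 3; F ::= 2 | 3 F'; T ::= 3 | P 2 | 2 2 T'; E' ::= 3 | ε; F' ::= 3 | F 3 | T; T' ::= 3 3 | E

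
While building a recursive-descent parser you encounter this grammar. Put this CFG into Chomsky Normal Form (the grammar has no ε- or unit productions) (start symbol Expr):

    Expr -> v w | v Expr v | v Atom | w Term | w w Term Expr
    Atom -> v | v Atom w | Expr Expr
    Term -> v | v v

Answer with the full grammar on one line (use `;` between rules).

Introduce a nonterminal for each terminal appearing in a rule of length ≥ 2: X1 → v, X2 → w.
Binarize each right-hand side of length ≥ 3 by chaining fresh nonterminals (Y1, Y2, …): affected rules were Expr → X1 Expr X1; Expr → X2 X2 Term Expr; Atom → X1 Atom X2.

Expr -> X1 X2 | X1 Y1 | X1 Atom | X2 Term | X2 Y2; Atom -> v | X1 Y4 | Expr Expr; Term -> v | X1 X1; X1 -> v; X2 -> w; Y1 -> Expr X1; Y2 -> X2 Y3; Y3 -> Term Expr; Y4 -> Atom X2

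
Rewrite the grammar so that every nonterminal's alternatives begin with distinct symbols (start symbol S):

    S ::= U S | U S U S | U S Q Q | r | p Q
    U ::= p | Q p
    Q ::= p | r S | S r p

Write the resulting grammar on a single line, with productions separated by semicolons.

S has alternatives sharing prefix 'U S': factor to S → U S S' with S' → ε | U S | Q Q.

S ::= r | p Q | U S S'; U ::= p | Q p; Q ::= p | r S | S r p; S' ::= ε | U S | Q Q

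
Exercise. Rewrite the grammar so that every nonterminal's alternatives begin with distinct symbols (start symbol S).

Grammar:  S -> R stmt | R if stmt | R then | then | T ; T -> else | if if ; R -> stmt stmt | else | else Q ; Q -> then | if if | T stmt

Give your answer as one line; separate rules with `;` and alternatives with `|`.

S has alternatives sharing prefix 'R': factor to S → R S' with S' → stmt | if stmt | then.
R has alternatives sharing prefix 'else': factor to R → else R' with R' → ε | Q.

S -> then | T | R S'; T -> else | if if; R -> stmt stmt | else R'; Q -> then | if if | T stmt; S' -> stmt | if stmt | then; R' -> ε | Q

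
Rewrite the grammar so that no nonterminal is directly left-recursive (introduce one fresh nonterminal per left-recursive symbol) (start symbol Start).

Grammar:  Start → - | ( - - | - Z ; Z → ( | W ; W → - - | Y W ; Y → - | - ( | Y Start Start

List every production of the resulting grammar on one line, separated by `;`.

Start → - | ( - - | - Z; Z → ( | W; W → - - | Y W; Y → - Y1 | - ( Y1; Y1 → Start Start Y1 | ε

Directly left-recursive nonterminal: Y.
For Y: α = {Start Start}, β = {-, - (}. Rewrite as Y → β Y1 and Y1 → α Y1 | ε.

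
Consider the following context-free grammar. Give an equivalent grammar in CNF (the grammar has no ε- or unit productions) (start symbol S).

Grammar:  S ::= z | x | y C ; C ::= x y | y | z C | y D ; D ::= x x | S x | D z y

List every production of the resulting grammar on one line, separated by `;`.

S ::= z | x | X1 C; C ::= X2 X1 | y | X3 C | X1 D; D ::= X2 X2 | S X2 | D Y1; X1 ::= y; X2 ::= x; X3 ::= z; Y1 ::= X3 X1

Introduce a nonterminal for each terminal appearing in a rule of length ≥ 2: X1 → y, X2 → x, X3 → z.
Binarize each right-hand side of length ≥ 3 by chaining fresh nonterminals (Y1, Y2, …): affected rules were D → D X3 X1.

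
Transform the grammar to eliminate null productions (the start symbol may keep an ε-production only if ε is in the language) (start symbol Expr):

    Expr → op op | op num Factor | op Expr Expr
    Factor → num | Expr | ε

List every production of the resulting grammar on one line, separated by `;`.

Nullable nonterminals: {Factor}.
ε ∉ L(G), so no ε-production is kept.
For each production, add variants omitting each subset of nullable occurrences: Expr → op num Factor gives op num Factor | op num.

Expr → op op | op num Factor | op num | op Expr Expr; Factor → num | Expr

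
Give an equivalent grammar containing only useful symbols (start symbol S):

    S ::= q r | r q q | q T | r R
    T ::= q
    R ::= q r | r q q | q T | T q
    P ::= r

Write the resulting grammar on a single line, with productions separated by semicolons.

Generating nonterminals: {P, R, S, T}.
Reachable from S after that: {R, S, T}.
Removed useless symbols: {P} and every production mentioning them.

S ::= q r | r q q | q T | r R; T ::= q; R ::= q r | r q q | q T | T q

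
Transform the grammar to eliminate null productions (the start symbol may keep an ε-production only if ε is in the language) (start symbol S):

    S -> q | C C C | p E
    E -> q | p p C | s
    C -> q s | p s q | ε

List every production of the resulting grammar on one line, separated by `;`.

S -> q | C C C | C C | C | p E | ε; E -> q | p p C | p p | s; C -> q s | p s q

Nullable set = {C, S}.
ε ∈ L(G) since S is nullable, so keep S → ε.
Add the nullable-subset variants: S → C C C gives C C C | C C | C. E → p p C gives p p C | p p.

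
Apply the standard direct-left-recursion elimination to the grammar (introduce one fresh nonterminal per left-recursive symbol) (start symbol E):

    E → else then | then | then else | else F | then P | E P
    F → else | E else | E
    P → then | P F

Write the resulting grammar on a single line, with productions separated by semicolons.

E → else then E' | then E' | then else E' | else F E' | then P E'; F → else | E else | E; P → then P'; E' → P E' | epsilon; P' → F P' | epsilon

Left recursion appears on E, P.
For E: α = {P}, β = {else then, then, then else, else F, then P}. Rewrite as E → β E' and E' → α E' | ε.
For P: α = {F}, β = {then}. Rewrite as P → β P' and P' → α P' | ε.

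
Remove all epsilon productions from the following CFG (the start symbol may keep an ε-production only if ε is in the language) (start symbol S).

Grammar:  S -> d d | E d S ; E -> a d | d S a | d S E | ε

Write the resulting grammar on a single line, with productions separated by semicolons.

The nullable symbols are {E}.
ε ∉ L(G), so no ε-production is kept.
Expand every rule over subsets of its nullable positions: S → E d S gives E d S | d S. E → d S E gives d S E | d S.

S -> d d | E d S | d S; E -> a d | d S a | d S E | d S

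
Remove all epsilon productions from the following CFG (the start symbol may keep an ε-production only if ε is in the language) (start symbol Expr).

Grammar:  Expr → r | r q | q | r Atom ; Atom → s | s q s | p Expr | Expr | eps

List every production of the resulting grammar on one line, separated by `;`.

Nullable set = {Atom}.
ε ∉ L(G), so no ε-production is kept.

Expr → r | r q | q | r Atom; Atom → s | s q s | p Expr | Expr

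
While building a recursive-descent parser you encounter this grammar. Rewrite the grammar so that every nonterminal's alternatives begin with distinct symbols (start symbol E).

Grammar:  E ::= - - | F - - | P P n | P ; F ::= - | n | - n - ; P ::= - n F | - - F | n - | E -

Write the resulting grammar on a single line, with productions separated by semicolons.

E ::= - - | F - - | P E'; F ::= n | - F'; P ::= n - | E - | - P'; E' ::= P n | ε; F' ::= ε | n -; P' ::= n F | - F

E has alternatives sharing prefix 'P': factor to E → P E' with E' → P n | ε.
F has alternatives sharing prefix '-': factor to F → - F' with F' → ε | n -.
P has alternatives sharing prefix '-': factor to P → - P' with P' → n F | - F.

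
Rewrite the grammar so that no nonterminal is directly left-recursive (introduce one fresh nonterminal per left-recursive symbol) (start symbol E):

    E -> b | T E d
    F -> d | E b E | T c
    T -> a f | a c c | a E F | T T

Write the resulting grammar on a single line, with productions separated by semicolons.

Left recursion appears on T.
For T: α = {T}, β = {a f, a c c, a E F}. Rewrite as T → β T' and T' → α T' | ε.

E -> b | T E d; F -> d | E b E | T c; T -> a f T' | a c c T' | a E F T'; T' -> T T' | ε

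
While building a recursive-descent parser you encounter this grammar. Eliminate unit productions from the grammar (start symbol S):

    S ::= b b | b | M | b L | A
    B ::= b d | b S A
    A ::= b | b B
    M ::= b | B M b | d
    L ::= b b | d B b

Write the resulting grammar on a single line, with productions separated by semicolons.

S ::= b | b B | b b | b L | B M b | d; B ::= b d | b S A; A ::= b | b B; M ::= b | B M b | d; L ::= b b | d B b

Unit pairs: S ⇒* {A, M}.
Replace each nonterminal's rules with the union of the non-unit rules of every nonterminal it unit-derives.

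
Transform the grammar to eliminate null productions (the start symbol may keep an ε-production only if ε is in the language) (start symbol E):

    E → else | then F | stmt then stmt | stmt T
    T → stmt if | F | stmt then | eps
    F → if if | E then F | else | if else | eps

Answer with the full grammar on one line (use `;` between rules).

E → else | then F | then | stmt then stmt | stmt T | stmt; T → stmt if | F | stmt then; F → if if | E then F | E then | else | if else

Nullable set = {F, T}.
ε ∉ L(G), so no ε-production is kept.
Expand every rule over subsets of its nullable positions: E → then F gives then F | then. E → stmt T gives stmt T | stmt. F → E then F gives E then F | E then.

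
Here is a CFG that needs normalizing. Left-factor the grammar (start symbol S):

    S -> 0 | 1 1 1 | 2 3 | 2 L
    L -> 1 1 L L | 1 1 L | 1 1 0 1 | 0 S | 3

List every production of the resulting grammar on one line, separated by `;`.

S -> 0 | 1 1 1 | 2 S'; L -> 0 S | 3 | 1 1 L'; S' -> 3 | L; L' -> 0 1 | L L''; L'' -> L | ε

S has alternatives sharing prefix '2': factor to S → 2 S' with S' → 3 | L.
L has alternatives sharing prefix '1 1': factor to L → 1 1 L' with L' → L L | L | 0 1.
L' has alternatives sharing prefix 'L': factor to L' → L L'' with L'' → L | ε.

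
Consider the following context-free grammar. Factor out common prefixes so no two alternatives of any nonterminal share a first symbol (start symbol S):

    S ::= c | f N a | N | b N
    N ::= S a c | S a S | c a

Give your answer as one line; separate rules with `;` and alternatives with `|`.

S ::= c | f N a | N | b N; N ::= c a | S a N'; N' ::= c | S

N has alternatives sharing prefix 'S a': factor to N → S a N' with N' → c | S.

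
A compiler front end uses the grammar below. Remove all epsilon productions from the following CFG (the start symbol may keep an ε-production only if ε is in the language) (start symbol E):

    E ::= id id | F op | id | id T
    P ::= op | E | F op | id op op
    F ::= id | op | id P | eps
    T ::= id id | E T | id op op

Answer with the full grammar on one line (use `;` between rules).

E ::= id id | F op | op | id | id T; P ::= op | E | F op | id op op; F ::= id | op | id P; T ::= id id | E T | id op op

Nullable nonterminals: {F}.
ε ∉ L(G), so no ε-production is kept.
Add the nullable-subset variants: E → F op gives F op | op.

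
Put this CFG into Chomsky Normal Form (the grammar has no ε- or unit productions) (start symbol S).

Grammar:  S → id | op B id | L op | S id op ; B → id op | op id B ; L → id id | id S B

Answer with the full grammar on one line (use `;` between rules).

Introduce a nonterminal for each terminal appearing in a rule of length ≥ 2: X1 → op, X2 → id.
Binarize each right-hand side of length ≥ 3 by chaining fresh nonterminals (Y1, Y2, …): affected rules were S → X1 B X2; S → S X2 X1; B → X1 X2 B; L → X2 S B.

S → id | X1 Y1 | L X1 | S Y2; B → X2 X1 | X1 Y3; L → X2 X2 | X2 Y4; X1 → op; X2 → id; Y1 → B X2; Y2 → X2 X1; Y3 → X2 B; Y4 → S B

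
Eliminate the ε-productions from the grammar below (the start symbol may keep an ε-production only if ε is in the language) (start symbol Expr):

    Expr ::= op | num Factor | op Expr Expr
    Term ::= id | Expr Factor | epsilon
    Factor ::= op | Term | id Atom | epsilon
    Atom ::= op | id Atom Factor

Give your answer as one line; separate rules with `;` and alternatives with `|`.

Nullable set = {Factor, Term}.
ε ∉ L(G), so no ε-production is kept.
For each production, add variants omitting each subset of nullable occurrences: Expr → num Factor gives num Factor | num. Term → Expr Factor gives Expr Factor | Expr. Atom → id Atom Factor gives id Atom Factor | id Atom.

Expr ::= op | num Factor | num | op Expr Expr; Term ::= id | Expr Factor | Expr; Factor ::= op | Term | id Atom; Atom ::= op | id Atom Factor | id Atom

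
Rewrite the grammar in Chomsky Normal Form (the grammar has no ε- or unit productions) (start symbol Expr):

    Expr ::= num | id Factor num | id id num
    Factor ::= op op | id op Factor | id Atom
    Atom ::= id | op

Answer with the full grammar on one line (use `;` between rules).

Introduce a nonterminal for each terminal appearing in a rule of length ≥ 2: X1 → id, X2 → num, X3 → op.
Binarize each right-hand side of length ≥ 3 by chaining fresh nonterminals (Y1, Y2, …): affected rules were Expr → X1 Factor X2; Expr → X1 X1 X2; Factor → X1 X3 Factor.

Expr ::= num | X1 Y1 | X1 Y2; Factor ::= X3 X3 | X1 Y3 | X1 Atom; Atom ::= id | op; X1 ::= id; X2 ::= num; X3 ::= op; Y1 ::= Factor X2; Y2 ::= X1 X2; Y3 ::= X3 Factor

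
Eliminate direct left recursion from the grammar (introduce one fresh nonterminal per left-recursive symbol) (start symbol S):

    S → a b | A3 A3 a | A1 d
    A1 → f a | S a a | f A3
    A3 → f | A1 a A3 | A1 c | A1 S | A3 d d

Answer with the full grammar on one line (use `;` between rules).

Left recursion appears on A3.
For A3: α = {d d}, β = {f, A1 a A3, A1 c, A1 S}. Rewrite as A3 → β A3' and A3' → α A3' | ε.

S → a b | A3 A3 a | A1 d; A1 → f a | S a a | f A3; A3 → f A3' | A1 a A3 A3' | A1 c A3' | A1 S A3'; A3' → d d A3' | ε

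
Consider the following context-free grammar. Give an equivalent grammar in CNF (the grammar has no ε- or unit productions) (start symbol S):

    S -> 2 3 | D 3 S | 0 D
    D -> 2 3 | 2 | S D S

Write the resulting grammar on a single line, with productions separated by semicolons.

S -> X1 X2 | D Y1 | X3 D; D -> X1 X2 | 2 | S Y2; X1 -> 2; X2 -> 3; X3 -> 0; Y1 -> X2 S; Y2 -> D S

Introduce a nonterminal for each terminal appearing in a rule of length ≥ 2: X1 → 2, X2 → 3, X3 → 0.
Binarize each right-hand side of length ≥ 3 by chaining fresh nonterminals (Y1, Y2, …): affected rules were S → D X2 S; D → S D S.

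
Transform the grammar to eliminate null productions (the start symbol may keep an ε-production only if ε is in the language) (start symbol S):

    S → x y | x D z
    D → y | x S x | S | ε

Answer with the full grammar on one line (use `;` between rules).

Nullable nonterminals: {D}.
ε ∉ L(G), so no ε-production is kept.
Expand every rule over subsets of its nullable positions: S → x D z gives x D z | x z.

S → x y | x D z | x z; D → y | x S x | S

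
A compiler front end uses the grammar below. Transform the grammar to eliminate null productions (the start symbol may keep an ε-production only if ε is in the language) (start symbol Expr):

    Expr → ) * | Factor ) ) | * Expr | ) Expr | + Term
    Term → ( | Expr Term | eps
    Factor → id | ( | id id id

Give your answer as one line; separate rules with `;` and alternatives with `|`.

The nullable symbols are {Term}.
ε ∉ L(G), so no ε-production is kept.
For each production, add variants omitting each subset of nullable occurrences: Expr → + Term gives + Term | +. Term → Expr Term gives Expr Term | Expr.

Expr → ) * | Factor ) ) | * Expr | ) Expr | + Term | +; Term → ( | Expr Term | Expr; Factor → id | ( | id id id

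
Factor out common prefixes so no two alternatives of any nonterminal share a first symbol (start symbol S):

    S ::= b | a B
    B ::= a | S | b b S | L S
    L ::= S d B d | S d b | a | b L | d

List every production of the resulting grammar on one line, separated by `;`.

L has alternatives sharing prefix 'S d': factor to L → S d L' with L' → B d | b.

S ::= b | a B; B ::= a | S | b b S | L S; L ::= a | b L | d | S d L'; L' ::= B d | b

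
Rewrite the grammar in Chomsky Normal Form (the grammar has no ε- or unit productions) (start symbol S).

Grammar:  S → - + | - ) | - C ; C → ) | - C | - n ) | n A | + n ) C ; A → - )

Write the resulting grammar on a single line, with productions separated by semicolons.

S → X1 X2 | X1 X3 | X1 C; C → ) | X1 C | X1 Y1 | X4 A | X2 Y2; A → X1 X3; X1 → -; X2 → +; X3 → ); X4 → n; Y1 → X4 X3; Y2 → X4 Y3; Y3 → X3 C

Introduce a nonterminal for each terminal appearing in a rule of length ≥ 2: X1 → -, X2 → +, X3 → ), X4 → n.
Binarize each right-hand side of length ≥ 3 by chaining fresh nonterminals (Y1, Y2, …): affected rules were C → X1 X4 X3; C → X2 X4 X3 C.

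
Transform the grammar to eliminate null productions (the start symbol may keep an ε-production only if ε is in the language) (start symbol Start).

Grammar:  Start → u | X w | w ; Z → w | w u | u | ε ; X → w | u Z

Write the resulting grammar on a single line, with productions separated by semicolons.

Start → u | X w | w; Z → w | w u | u; X → w | u Z | u

The nullable symbols are {Z}.
ε ∉ L(G), so no ε-production is kept.
Expand every rule over subsets of its nullable positions: X → u Z gives u Z | u.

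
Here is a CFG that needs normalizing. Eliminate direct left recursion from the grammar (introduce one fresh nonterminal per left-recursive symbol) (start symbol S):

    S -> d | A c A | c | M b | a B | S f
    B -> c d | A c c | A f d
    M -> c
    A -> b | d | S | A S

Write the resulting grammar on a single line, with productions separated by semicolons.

Left recursion appears on S, A.
For S: α = {f}, β = {d, A c A, c, M b, a B}. Rewrite as S → β S' and S' → α S' | ε.
For A: α = {S}, β = {b, d, S}. Rewrite as A → β A' and A' → α A' | ε.

S -> d S' | A c A S' | c S' | M b S' | a B S'; B -> c d | A c c | A f d; M -> c; A -> b A' | d A' | S A'; S' -> f S' | ε; A' -> S A' | ε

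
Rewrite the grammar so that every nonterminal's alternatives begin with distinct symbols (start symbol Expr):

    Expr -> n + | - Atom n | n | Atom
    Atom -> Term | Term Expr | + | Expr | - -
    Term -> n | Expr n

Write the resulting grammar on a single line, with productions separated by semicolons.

Expr -> - Atom n | Atom | n Expr1; Atom -> + | Expr | - - | Term Atom1; Term -> n | Expr n; Expr1 -> + | ε; Atom1 -> ε | Expr

Expr has alternatives sharing prefix 'n': factor to Expr → n Expr1 with Expr1 → + | ε.
Atom has alternatives sharing prefix 'Term': factor to Atom → Term Atom1 with Atom1 → ε | Expr.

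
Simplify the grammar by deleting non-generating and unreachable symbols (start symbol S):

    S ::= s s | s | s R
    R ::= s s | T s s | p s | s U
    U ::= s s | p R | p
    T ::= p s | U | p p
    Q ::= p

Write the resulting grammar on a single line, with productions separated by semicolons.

Generating nonterminals: {Q, R, S, T, U}.
Reachable from S after that: {R, S, T, U}.
Removed useless symbols: {Q} and every production mentioning them.

S ::= s s | s | s R; R ::= s s | T s s | p s | s U; U ::= s s | p R | p; T ::= p s | U | p p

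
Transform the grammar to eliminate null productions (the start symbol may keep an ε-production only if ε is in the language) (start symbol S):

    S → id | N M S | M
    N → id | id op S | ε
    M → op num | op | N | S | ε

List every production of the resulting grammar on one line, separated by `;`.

The nullable symbols are {M, N, S}.
ε ∈ L(G) since S is nullable, so keep S → ε.
Add the nullable-subset variants: S → N M S gives N M S | N M | N S | N | M S | M. N → id op S gives id op S | id op.

S → id | N M S | N M | N S | N | M S | M | ε; N → id | id op S | id op; M → op num | op | N | S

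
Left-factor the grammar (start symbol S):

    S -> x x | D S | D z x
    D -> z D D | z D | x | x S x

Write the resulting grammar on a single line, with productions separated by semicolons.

S -> x x | D S'; D -> z D D' | x D''; S' -> S | z x; D' -> D | epsilon; D'' -> epsilon | S x

S has alternatives sharing prefix 'D': factor to S → D S' with S' → S | z x.
D has alternatives sharing prefix 'z D': factor to D → z D D' with D' → D | ε.
D has alternatives sharing prefix 'x': factor to D → x D'' with D'' → ε | S x.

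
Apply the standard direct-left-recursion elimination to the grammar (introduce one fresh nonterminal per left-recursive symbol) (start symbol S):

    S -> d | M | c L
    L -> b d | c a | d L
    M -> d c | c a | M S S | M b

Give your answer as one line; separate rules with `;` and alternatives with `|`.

S -> d | M | c L; L -> b d | c a | d L; M -> d c M' | c a M'; M' -> S S M' | b M' | ε

Directly left-recursive nonterminal: M.
For M: α = {S S, b}, β = {d c, c a}. Rewrite as M → β M' and M' → α M' | ε.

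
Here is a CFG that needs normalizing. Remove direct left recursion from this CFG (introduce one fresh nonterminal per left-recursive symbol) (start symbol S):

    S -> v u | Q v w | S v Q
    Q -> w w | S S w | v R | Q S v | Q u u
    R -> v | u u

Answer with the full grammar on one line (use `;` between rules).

Left recursion appears on S, Q.
For S: α = {v Q}, β = {v u, Q v w}. Rewrite as S → β S' and S' → α S' | ε.
For Q: α = {S v, u u}, β = {w w, S S w, v R}. Rewrite as Q → β Q' and Q' → α Q' | ε.

S -> v u S' | Q v w S'; Q -> w w Q' | S S w Q' | v R Q'; R -> v | u u; S' -> v Q S' | ε; Q' -> S v Q' | u u Q' | ε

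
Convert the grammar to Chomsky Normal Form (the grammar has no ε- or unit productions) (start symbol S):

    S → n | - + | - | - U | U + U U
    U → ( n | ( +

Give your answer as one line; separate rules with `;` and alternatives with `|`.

S → n | X1 X2 | - | X1 U | U Y1; U → X3 X4 | X3 X2; X1 → -; X2 → +; X3 → (; X4 → n; Y1 → X2 Y2; Y2 → U U

Introduce a nonterminal for each terminal appearing in a rule of length ≥ 2: X1 → -, X2 → +, X3 → (, X4 → n.
Binarize each right-hand side of length ≥ 3 by chaining fresh nonterminals (Y1, Y2, …): affected rules were S → U X2 U U.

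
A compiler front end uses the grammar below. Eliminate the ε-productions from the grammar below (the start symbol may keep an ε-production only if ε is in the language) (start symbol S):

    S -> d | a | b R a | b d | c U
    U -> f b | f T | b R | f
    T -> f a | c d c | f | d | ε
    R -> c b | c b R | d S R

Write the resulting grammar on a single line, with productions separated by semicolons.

The nullable symbols are {T}.
ε ∉ L(G), so no ε-production is kept.
Add the nullable-subset variants: U → f T gives f T | f.

S -> d | a | b R a | b d | c U; U -> f b | f T | f | b R; T -> f a | c d c | f | d; R -> c b | c b R | d S R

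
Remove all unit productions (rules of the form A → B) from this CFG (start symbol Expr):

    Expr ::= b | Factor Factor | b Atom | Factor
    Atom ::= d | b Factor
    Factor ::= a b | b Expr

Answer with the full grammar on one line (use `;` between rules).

Expr ::= a b | b Expr | b | Factor Factor | b Atom; Atom ::= d | b Factor; Factor ::= a b | b Expr

Unit pairs: Expr ⇒* {Factor}.
Replace each nonterminal's rules with the union of the non-unit rules of every nonterminal it unit-derives.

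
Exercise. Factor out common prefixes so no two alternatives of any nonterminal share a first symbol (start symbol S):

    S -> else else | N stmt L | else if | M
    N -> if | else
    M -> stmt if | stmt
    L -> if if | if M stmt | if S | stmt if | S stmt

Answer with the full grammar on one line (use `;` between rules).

S has alternatives sharing prefix 'else': factor to S → else S' with S' → else | if.
M has alternatives sharing prefix 'stmt': factor to M → stmt M' with M' → if | ε.
L has alternatives sharing prefix 'if': factor to L → if L' with L' → if | M stmt | S.

S -> N stmt L | M | else S'; N -> if | else; M -> stmt M'; L -> stmt if | S stmt | if L'; S' -> else | if; M' -> if | ε; L' -> if | M stmt | S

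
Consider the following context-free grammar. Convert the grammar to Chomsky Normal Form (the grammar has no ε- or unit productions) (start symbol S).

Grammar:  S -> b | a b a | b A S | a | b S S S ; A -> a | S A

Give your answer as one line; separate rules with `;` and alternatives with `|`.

S -> b | X1 Y1 | X2 Y2 | a | X2 Y3; A -> a | S A; X1 -> a; X2 -> b; Y1 -> X2 X1; Y2 -> A S; Y3 -> S Y4; Y4 -> S S

Introduce a nonterminal for each terminal appearing in a rule of length ≥ 2: X1 → a, X2 → b.
Binarize each right-hand side of length ≥ 3 by chaining fresh nonterminals (Y1, Y2, …): affected rules were S → X1 X2 X1; S → X2 A S; S → X2 S S S.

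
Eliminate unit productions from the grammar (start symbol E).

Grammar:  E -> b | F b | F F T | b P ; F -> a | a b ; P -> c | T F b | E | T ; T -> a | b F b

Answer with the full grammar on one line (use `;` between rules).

E -> b | F b | F F T | b P; F -> a | a b; P -> b | F b | F F T | b P | c | T F b | a | b F b; T -> a | b F b

Unit pairs: P ⇒* {E, T}.
For every A with A ⇒* B via unit rules, add B's non-unit alternatives to A; then delete every rule of the form X → Y.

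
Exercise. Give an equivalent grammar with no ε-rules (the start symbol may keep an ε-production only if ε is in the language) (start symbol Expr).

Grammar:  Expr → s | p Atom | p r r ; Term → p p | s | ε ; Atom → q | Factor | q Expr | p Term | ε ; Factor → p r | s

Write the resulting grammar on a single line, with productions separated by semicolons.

The nullable symbols are {Atom, Term}.
ε ∉ L(G), so no ε-production is kept.
Add the nullable-subset variants: Expr → p Atom gives p Atom | p. Atom → p Term gives p Term | p.

Expr → s | p Atom | p | p r r; Term → p p | s; Atom → q | Factor | q Expr | p Term | p; Factor → p r | s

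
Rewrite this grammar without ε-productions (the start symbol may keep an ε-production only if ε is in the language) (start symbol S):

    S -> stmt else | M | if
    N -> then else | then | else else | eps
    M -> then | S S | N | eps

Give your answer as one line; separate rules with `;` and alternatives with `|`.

The nullable symbols are {M, N, S}.
ε ∈ L(G) since S is nullable, so keep S → ε.
For each production, add variants omitting each subset of nullable occurrences: M → S S gives S S | S.

S -> stmt else | M | if | eps; N -> then else | then | else else; M -> then | S S | S | N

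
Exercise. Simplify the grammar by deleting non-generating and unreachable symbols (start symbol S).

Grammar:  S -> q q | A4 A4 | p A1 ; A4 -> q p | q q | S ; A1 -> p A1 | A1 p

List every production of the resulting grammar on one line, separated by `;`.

Generating nonterminals: {A4, S}.
Reachable from S after that: {A4, S}.
Removed useless symbols: {A1} and every production mentioning them.

S -> q q | A4 A4; A4 -> q p | q q | S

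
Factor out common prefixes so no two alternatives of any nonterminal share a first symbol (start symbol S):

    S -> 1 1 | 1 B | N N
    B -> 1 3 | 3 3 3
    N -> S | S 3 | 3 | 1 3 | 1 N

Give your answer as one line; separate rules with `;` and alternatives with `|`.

S has alternatives sharing prefix '1': factor to S → 1 S' with S' → 1 | B.
N has alternatives sharing prefix 'S': factor to N → S N' with N' → ε | 3.
N has alternatives sharing prefix '1': factor to N → 1 N'' with N'' → 3 | N.

S -> N N | 1 S'; B -> 1 3 | 3 3 3; N -> 3 | S N' | 1 N''; S' -> 1 | B; N' -> ε | 3; N'' -> 3 | N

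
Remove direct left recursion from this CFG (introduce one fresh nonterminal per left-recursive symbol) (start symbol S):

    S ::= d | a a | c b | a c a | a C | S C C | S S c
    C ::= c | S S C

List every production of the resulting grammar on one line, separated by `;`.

S ::= d S' | a a S' | c b S' | a c a S' | a C S'; C ::= c | S S C; S' ::= C C S' | S c S' | ε

Left recursion appears on S.
For S: α = {C C, S c}, β = {d, a a, c b, a c a, a C}. Rewrite as S → β S' and S' → α S' | ε.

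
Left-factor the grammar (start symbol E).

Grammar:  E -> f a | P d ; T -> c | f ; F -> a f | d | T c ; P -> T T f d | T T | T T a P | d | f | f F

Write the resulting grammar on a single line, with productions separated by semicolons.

P has alternatives sharing prefix 'T T': factor to P → T T P' with P' → f d | ε | a P.
P has alternatives sharing prefix 'f': factor to P → f P'' with P'' → ε | F.

E -> f a | P d; T -> c | f; F -> a f | d | T c; P -> d | T T P' | f P''; P' -> f d | ε | a P; P'' -> ε | F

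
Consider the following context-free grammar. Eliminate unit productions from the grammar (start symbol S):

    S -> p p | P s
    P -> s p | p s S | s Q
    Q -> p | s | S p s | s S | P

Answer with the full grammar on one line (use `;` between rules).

S -> p p | P s; P -> s p | p s S | s Q; Q -> s p | p s S | s Q | p | s | S p s | s S

Unit pairs: Q ⇒* {P}.
For each unit pair (A, B), copy every non-unit production of B to A, then drop all unit productions.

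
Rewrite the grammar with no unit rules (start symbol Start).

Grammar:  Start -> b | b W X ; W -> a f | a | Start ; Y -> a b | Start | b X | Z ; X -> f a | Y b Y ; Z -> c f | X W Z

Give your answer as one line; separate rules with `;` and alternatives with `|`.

Unit pairs: W ⇒* {Start}; Y ⇒* {Start, Z}.
Replace each nonterminal's rules with the union of the non-unit rules of every nonterminal it unit-derives.

Start -> b | b W X; W -> b | b W X | a f | a; Y -> c f | X W Z | b | b W X | a b | b X; X -> f a | Y b Y; Z -> c f | X W Z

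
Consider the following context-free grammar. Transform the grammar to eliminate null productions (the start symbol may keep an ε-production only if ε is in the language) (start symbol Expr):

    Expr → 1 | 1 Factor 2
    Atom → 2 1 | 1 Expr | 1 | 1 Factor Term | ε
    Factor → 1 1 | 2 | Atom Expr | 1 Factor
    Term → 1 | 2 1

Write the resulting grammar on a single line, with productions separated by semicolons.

Expr → 1 | 1 Factor 2; Atom → 2 1 | 1 Expr | 1 | 1 Factor Term; Factor → 1 1 | 2 | Atom Expr | Expr | 1 Factor; Term → 1 | 2 1

The nullable symbols are {Atom}.
ε ∉ L(G), so no ε-production is kept.
Expand every rule over subsets of its nullable positions: Factor → Atom Expr gives Atom Expr | Expr.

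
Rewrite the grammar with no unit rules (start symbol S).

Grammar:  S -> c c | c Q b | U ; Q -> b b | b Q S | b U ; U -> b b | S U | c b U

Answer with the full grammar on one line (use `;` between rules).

S -> b b | S U | c b U | c c | c Q b; Q -> b b | b Q S | b U; U -> b b | S U | c b U

Unit pairs: S ⇒* {U}.
Replace each nonterminal's rules with the union of the non-unit rules of every nonterminal it unit-derives.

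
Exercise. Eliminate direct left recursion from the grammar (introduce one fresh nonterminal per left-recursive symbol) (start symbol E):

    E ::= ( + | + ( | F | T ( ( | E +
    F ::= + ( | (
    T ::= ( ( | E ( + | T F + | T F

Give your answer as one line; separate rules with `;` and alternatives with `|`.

E ::= ( + E' | + ( E' | F E' | T ( ( E'; F ::= + ( | (; T ::= ( ( T' | E ( + T'; E' ::= + E' | ε; T' ::= F + T' | F T' | ε

Directly left-recursive nonterminals: E, T.
For E: α = {+}, β = {( +, + (, F, T ( (}. Rewrite as E → β E' and E' → α E' | ε.
For T: α = {F +, F}, β = {( (, E ( +}. Rewrite as T → β T' and T' → α T' | ε.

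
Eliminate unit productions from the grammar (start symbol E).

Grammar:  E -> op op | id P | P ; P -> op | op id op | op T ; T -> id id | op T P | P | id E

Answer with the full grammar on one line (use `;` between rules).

E -> op op | id P | op | op id op | op T; P -> op | op id op | op T; T -> op | op id op | op T | id id | op T P | id E

Unit pairs: E ⇒* {P}; T ⇒* {P}.
For each unit pair (A, B), copy every non-unit production of B to A, then drop all unit productions.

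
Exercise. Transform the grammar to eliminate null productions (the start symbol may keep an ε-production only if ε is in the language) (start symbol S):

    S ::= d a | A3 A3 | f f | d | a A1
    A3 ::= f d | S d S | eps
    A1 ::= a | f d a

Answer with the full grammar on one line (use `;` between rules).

S ::= d a | A3 A3 | A3 | f f | d | a A1 | eps; A3 ::= f d | S d S | S d | d S | d; A1 ::= a | f d a

Nullable nonterminals: {A3, S}.
ε ∈ L(G) since S is nullable, so keep S → ε.
Expand every rule over subsets of its nullable positions: S → A3 A3 gives A3 A3 | A3. A3 → S d S gives S d S | S d | d S | d.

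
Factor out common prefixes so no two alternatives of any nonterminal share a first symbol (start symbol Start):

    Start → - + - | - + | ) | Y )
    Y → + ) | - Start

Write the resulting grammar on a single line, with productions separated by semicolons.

Start → ) | Y ) | - + Start1; Y → + ) | - Start; Start1 → - | eps

Start has alternatives sharing prefix '- +': factor to Start → - + Start1 with Start1 → - | ε.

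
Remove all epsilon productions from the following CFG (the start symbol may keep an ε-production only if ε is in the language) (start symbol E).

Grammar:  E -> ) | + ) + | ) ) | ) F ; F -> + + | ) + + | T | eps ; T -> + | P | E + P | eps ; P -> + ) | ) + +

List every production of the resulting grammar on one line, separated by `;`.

The nullable symbols are {F, T}.
ε ∉ L(G), so no ε-production is kept.

E -> ) | + ) + | ) ) | ) F; F -> + + | ) + + | T; T -> + | P | E + P; P -> + ) | ) + +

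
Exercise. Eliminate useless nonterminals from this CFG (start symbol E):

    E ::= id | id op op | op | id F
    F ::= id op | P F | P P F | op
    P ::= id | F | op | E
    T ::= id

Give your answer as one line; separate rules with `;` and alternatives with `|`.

E ::= id | id op op | op | id F; F ::= id op | P F | P P F | op; P ::= id | F | op | E

Generating nonterminals: {E, F, P, T}.
Reachable from E after that: {E, F, P}.
Removed useless symbols: {T} and every production mentioning them.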